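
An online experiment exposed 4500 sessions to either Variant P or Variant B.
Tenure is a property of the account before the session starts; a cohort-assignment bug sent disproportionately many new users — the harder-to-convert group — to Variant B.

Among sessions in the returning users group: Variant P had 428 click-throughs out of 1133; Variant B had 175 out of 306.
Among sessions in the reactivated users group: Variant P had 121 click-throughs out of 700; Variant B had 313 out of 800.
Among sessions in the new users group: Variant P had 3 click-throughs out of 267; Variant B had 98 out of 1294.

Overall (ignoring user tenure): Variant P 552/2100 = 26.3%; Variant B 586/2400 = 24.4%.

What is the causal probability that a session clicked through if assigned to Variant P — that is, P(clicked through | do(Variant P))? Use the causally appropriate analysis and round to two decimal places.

Nothing the variant does changes user tenure; the imbalance is an allocation artefact. With user tenure also predicting the outcome, the pooled figure is confounded, and the within-stratum comparison is the causal one.
Standardising Variant P to the population user tenure mix: 0.320·428/1133 + 0.333·121/700 + 0.347·3/267 = 0.182.

0.18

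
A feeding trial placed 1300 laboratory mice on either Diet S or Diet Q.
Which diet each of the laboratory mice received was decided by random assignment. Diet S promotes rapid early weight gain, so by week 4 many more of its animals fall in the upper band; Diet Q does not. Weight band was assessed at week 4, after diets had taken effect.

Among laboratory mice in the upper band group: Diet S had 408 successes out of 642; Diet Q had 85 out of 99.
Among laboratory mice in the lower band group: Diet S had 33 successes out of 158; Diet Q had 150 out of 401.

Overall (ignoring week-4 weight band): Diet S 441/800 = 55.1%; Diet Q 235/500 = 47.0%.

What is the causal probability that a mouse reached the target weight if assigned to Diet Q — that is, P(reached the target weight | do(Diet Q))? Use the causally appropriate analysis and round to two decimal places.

Week-4 weight band is downstream of the diet. One should not condition on a consequence of treatment, so the overall rates are the right comparison.
So P(outcome | do(Diet Q)) is just the pooled rate for Diet Q: 235/500 = 0.470.

0.47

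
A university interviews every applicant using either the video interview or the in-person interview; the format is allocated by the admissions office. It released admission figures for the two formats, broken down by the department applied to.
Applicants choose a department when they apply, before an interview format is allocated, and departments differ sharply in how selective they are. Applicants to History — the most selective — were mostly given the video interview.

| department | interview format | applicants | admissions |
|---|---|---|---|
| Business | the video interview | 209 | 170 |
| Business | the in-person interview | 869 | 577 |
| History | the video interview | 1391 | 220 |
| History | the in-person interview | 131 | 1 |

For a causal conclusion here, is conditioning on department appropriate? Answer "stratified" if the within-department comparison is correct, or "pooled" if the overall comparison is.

stratified

The stratified and pooled comparisons disagree (the video interview wins within each department; the in-person interview wins overall), so the answer turns on the causal role of department.
The imbalance in department arose from how applicants were allocated, not from anything the interview format did; and department independently affects the outcome. The pooled gap is confounded — condition on department.
Within each level — Business: 81.3% vs 66.4%; History: 15.8% vs 0.8% — the video interview is higher every time.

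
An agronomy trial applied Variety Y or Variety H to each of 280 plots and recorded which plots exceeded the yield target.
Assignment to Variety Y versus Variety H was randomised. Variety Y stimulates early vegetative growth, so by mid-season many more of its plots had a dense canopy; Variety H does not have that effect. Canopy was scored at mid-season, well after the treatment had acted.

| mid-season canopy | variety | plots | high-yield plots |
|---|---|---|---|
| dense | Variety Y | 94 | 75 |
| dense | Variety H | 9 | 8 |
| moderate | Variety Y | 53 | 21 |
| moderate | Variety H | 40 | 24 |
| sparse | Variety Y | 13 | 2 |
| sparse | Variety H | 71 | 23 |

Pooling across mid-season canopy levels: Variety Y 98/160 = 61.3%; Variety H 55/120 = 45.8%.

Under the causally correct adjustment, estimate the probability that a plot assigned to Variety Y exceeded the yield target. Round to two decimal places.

0.61

The mid-season canopy-specific comparison favours Variety H throughout, but the pooled figures favour Variety Y. The question is whether to condition on mid-season canopy.
Because the variety influences mid-season canopy, mid-season canopy is a post-treatment mediator, not a confounder. Stratifying on it would bias the estimate; the causal effect is the crude pooled difference.
So P(outcome | do(Variety Y)) is just the pooled rate for Variety Y: 98/160 = 0.613.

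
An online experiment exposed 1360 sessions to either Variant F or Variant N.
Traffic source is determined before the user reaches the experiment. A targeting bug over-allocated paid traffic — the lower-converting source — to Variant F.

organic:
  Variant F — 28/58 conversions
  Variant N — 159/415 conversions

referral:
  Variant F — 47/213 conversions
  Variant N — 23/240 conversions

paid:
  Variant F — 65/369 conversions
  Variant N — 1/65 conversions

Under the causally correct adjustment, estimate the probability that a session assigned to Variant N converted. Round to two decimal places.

0.17

The imbalance in traffic source arose from how sessions were allocated, not from anything the variant did; and traffic source independently affects the outcome. The pooled gap is confounded — condition on traffic source.
Standardising Variant N to the population traffic source mix: 0.348·159/415 + 0.333·23/240 + 0.319·1/65 = 0.170.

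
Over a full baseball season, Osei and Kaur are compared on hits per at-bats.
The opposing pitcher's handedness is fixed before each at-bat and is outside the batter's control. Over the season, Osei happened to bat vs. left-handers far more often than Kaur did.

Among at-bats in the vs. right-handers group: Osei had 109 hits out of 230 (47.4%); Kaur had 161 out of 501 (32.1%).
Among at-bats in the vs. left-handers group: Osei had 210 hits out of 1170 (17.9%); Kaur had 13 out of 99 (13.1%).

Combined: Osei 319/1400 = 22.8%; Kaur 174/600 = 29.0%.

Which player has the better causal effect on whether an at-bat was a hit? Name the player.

Osei

Within every pitcher handedness level Osei has the higher rate, yet pooled Kaur does — Simpson's reversal.
Pitcher handedness differs across players for reasons unrelated to any effect of the player itself, and it separately predicts the outcome — a classic confounder. We must compare within pitcher handedness levels.
Within each level — vs. right-handers: 47.4% vs 32.1%; vs. left-handers: 17.9% vs 13.1% — Osei is higher every time.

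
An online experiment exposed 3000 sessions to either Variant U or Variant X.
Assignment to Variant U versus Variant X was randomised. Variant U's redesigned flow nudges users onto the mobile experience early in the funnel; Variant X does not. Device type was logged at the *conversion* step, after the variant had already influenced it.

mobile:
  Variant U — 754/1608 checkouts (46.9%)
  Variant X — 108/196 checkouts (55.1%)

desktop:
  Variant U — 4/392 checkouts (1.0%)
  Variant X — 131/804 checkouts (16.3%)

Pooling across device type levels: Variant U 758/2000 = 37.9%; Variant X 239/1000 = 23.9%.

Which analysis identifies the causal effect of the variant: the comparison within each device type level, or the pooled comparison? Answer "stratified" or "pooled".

pooled

Variant X is higher inside every device type stratum but Variant U is higher in aggregate. Whether to stratify depends on how device type relates to the variant.
Device type is recorded after the variant and is itself shifted by it — it sits on the causal path from variant to outcome. Conditioning on a mediator would strip out part of the effect we want; the pooled comparison gives the total causal effect.
Pooled: Variant U 37.9% vs Variant X 23.9%; Variant U is higher overall.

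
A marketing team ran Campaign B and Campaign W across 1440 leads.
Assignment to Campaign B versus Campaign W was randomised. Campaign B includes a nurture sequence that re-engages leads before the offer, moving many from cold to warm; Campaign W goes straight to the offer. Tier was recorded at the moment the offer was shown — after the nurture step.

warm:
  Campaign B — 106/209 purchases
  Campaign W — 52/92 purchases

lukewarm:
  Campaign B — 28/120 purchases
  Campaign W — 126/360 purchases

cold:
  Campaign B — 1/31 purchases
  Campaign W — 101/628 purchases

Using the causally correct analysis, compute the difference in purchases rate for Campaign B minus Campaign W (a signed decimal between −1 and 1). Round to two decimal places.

+0.12

Stratifying would compare campaigns among leads the campaigns themselves sorted into engagement tier groups — a form of selection on an intermediate. The unconditioned pooled rates give the total causal effect.
The causal difference is the pooled difference: 0.375 − 0.258 = +0.117.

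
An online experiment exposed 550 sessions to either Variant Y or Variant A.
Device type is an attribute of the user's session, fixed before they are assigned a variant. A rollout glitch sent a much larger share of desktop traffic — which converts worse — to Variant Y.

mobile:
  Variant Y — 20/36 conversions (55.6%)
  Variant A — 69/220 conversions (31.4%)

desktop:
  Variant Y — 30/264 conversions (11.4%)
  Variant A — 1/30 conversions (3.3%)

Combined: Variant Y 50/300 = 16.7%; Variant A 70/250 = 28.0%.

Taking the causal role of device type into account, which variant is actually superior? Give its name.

Variant Y

The device type-specific comparison favours Variant Y throughout, but the pooled figures favour Variant A. The question is whether to condition on device type.
Since device type is a pre-existing factor (not a product of the variant) and it affects the outcome on its own, it is a confounder. The stratified rates, not the pooled rate, identify the causal effect.
Within each level — mobile: 55.6% vs 31.4%; desktop: 11.4% vs 3.3% — Variant Y is higher every time.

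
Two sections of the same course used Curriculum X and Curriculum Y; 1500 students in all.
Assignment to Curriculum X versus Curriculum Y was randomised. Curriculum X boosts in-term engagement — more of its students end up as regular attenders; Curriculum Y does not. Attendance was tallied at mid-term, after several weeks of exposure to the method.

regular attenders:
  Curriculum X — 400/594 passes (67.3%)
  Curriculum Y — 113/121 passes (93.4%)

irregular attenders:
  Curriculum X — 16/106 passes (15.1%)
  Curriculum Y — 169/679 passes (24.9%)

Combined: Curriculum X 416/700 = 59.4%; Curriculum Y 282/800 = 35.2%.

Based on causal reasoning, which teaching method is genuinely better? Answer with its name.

Mid-term attendance is downstream of the teaching method. One should not condition on a consequence of treatment, so the overall rates are the right comparison.
Pooled: Curriculum X 59.4% vs Curriculum Y 35.2%; Curriculum X is higher overall.

Curriculum X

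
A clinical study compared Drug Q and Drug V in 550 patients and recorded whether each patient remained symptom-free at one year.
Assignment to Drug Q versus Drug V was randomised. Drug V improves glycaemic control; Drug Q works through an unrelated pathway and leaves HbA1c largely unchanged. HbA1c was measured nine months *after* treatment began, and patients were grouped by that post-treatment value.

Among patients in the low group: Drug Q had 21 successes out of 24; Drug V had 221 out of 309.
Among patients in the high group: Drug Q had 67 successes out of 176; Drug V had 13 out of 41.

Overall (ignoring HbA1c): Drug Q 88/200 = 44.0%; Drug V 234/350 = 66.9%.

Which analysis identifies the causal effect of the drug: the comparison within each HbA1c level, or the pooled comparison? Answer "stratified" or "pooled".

Because the drug influences HbA1c, HbA1c is a post-treatment mediator, not a confounder. Stratifying on it would bias the estimate; the causal effect is the crude pooled difference.
Pooled: Drug Q 44.0% vs Drug V 66.9%; Drug V is higher overall.

pooled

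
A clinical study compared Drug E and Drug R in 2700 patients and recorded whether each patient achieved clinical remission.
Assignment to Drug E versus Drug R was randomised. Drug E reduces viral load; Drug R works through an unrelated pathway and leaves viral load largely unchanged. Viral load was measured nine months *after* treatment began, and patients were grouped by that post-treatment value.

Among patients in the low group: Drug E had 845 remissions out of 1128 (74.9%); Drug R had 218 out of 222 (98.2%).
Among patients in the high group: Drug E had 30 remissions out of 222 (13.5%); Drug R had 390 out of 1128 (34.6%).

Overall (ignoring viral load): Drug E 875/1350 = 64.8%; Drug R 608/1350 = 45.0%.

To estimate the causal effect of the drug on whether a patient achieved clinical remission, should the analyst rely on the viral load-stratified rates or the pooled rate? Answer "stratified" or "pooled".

pooled

Viral load here is a post-treatment variable shaped by the drug; conditioning on it would introduce bias rather than remove it. The overall comparison is the causal one.
Pooled: Drug E 64.8% vs Drug R 45.0%; Drug E is higher overall.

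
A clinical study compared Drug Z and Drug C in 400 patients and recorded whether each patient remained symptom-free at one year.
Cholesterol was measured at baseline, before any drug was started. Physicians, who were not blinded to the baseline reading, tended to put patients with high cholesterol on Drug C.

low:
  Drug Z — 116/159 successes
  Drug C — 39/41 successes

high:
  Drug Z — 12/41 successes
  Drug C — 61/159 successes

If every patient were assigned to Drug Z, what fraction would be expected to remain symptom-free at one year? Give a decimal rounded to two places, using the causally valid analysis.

0.51

The cholesterol-specific comparison favours Drug C throughout, but the pooled figures favour Drug Z. The question is whether to condition on cholesterol.
Here cholesterol is a common cause — it drives both which drug a case falls under and the outcome. The crude comparison mixes populations; the stratum-specific rates are the causally relevant ones.
Standardising Drug Z to the population cholesterol mix: 0.500·116/159 + 0.500·12/41 = 0.511.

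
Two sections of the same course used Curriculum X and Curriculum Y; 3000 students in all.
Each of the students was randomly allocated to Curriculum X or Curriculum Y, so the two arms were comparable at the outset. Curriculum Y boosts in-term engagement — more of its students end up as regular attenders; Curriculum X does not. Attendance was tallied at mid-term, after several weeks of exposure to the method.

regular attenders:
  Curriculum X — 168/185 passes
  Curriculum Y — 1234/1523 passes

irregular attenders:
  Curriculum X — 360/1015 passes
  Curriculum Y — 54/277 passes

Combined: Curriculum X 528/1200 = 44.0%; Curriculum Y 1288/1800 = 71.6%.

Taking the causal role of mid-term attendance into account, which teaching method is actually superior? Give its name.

The stratified and pooled comparisons disagree (Curriculum X wins within each mid-term attendance; Curriculum Y wins overall), so the answer turns on the causal role of mid-term attendance.
Mid-term attendance is recorded after the teaching method and is itself shifted by it — it sits on the causal path from teaching method to outcome. Conditioning on a mediator would strip out part of the effect we want; the pooled comparison gives the total causal effect.
Pooled: Curriculum X 44.0% vs Curriculum Y 71.6%; Curriculum Y is higher overall.

Curriculum Y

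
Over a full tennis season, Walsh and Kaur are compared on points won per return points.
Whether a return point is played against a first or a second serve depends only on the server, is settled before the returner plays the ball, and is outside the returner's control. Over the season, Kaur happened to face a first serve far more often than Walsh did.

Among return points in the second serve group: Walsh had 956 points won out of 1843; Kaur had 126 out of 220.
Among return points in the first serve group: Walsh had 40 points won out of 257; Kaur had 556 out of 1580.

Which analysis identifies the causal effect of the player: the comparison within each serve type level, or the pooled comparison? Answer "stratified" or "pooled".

Serve type is set before the player has any effect — it is not caused by the player — and it independently drives the outcome. That makes it a confounder, so the causal comparison is within serve type levels.
Within each level — second serve: 51.9% vs 57.3%; first serve: 15.6% vs 35.2% — Kaur is higher every time.

stratified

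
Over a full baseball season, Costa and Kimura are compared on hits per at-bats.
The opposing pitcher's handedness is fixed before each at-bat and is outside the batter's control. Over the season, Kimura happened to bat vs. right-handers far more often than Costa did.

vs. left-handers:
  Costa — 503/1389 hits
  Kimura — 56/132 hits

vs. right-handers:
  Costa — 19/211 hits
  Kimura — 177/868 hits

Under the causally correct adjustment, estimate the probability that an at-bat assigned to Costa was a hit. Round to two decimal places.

Here pitcher handedness is a common cause — it drives both which player a case falls under and the outcome. The crude comparison mixes populations; the stratum-specific rates are the causally relevant ones.
Standardising Costa to the population pitcher handedness mix: 0.585·503/1389 + 0.415·19/211 = 0.249.

0.25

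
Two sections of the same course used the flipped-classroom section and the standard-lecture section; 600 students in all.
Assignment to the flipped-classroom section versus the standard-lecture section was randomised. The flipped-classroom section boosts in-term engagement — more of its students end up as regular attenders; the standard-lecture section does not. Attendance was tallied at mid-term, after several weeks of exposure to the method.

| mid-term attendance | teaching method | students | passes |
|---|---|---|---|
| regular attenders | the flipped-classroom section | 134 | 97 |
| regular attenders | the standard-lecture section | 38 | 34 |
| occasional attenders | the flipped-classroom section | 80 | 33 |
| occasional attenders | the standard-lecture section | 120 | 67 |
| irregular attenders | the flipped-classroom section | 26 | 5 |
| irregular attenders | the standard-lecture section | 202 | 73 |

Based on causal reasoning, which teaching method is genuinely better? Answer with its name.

the flipped-classroom section

Mid-term attendance lies on the pathway teaching method → mid-term attendance → outcome, so adjusting for it blocks the indirect effect. For the total causal effect of teaching method, use the unadjusted pooled rates.
Pooled: the flipped-classroom section 56.2% vs the standard-lecture section 48.3%; the flipped-classroom section is higher overall.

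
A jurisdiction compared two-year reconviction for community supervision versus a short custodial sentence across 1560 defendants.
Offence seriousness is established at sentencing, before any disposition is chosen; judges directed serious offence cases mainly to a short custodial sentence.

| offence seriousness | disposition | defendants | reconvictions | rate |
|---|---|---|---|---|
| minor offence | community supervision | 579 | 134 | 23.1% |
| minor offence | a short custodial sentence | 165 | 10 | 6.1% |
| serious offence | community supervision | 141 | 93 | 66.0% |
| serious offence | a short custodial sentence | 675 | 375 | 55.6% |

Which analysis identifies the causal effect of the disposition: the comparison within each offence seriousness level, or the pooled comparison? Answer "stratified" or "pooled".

stratified

Within every offence seriousness level a short custodial sentence has the lower rate, yet pooled community supervision does — Simpson's reversal.
Offence seriousness is set before the disposition has any effect — it is not caused by the disposition — and it independently drives the outcome. That makes it a confounder, so the causal comparison is within offence seriousness levels.
Within each level — minor offence: 23.1% vs 6.1%; serious offence: 66.0% vs 55.6% — a short custodial sentence is lower every time.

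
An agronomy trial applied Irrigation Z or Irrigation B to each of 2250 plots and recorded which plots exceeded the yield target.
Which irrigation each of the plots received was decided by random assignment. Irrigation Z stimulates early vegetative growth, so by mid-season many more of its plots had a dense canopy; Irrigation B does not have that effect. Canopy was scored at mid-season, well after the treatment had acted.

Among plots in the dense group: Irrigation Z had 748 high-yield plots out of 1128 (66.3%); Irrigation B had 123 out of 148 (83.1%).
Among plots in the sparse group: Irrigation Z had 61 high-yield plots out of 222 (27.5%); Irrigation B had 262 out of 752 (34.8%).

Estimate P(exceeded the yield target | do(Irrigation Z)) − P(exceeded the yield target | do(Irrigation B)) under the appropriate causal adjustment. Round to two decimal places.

+0.17

Mid-season canopy lies on the pathway irrigation → mid-season canopy → outcome, so adjusting for it blocks the indirect effect. For the total causal effect of irrigation, use the unadjusted pooled rates.
The causal difference is the pooled difference: 0.599 − 0.428 = +0.171.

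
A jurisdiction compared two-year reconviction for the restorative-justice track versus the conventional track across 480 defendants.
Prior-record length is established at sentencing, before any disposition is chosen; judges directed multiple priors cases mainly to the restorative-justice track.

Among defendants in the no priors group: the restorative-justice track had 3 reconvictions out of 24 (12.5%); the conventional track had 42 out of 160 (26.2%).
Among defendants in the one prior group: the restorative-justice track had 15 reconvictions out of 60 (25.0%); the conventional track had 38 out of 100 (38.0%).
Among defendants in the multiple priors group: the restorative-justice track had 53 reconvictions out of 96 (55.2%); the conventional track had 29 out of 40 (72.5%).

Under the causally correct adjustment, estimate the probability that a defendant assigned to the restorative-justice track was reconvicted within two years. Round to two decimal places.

0.29

The imbalance in prior-record length arose from how defendants were allocated, not from anything the disposition did; and prior-record length independently affects the outcome. The pooled gap is confounded — condition on prior-record length.
Standardising the restorative-justice track to the population prior-record length mix: 0.383·3/24 + 0.333·15/60 + 0.283·53/96 = 0.288.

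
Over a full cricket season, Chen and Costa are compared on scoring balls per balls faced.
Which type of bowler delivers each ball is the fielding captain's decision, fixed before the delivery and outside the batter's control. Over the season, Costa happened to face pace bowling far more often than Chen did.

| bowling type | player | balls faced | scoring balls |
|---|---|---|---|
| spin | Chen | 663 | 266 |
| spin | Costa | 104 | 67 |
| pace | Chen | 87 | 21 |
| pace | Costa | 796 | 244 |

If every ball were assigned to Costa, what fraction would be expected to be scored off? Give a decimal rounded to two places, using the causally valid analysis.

The stratified and pooled comparisons disagree (Costa wins within each bowling type; Chen wins overall), so the answer turns on the causal role of bowling type.
Nothing the player does changes bowling type; the imbalance is an allocation artefact. With bowling type also predicting the outcome, the pooled figure is confounded, and the within-stratum comparison is the causal one.
Standardising Costa to the population bowling type mix: 0.465·67/104 + 0.535·244/796 = 0.464.

0.46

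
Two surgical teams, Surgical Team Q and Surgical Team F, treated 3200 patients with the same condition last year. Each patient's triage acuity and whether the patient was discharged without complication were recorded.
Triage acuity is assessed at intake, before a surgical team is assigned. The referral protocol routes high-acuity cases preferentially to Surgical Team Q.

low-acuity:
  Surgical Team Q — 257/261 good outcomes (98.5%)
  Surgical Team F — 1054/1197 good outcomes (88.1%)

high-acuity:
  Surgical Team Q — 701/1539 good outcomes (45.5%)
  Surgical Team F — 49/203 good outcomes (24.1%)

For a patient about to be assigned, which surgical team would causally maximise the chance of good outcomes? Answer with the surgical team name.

Within every triage acuity level Surgical Team Q has the higher rate, yet pooled Surgical Team F does — Simpson's reversal.
Here triage acuity is a common cause — it drives both which surgical team a case falls under and the outcome. The crude comparison mixes populations; the stratum-specific rates are the causally relevant ones.
Within each level — low-acuity: 98.5% vs 88.1%; high-acuity: 45.5% vs 24.1% — Surgical Team Q is higher every time.

Surgical Team Q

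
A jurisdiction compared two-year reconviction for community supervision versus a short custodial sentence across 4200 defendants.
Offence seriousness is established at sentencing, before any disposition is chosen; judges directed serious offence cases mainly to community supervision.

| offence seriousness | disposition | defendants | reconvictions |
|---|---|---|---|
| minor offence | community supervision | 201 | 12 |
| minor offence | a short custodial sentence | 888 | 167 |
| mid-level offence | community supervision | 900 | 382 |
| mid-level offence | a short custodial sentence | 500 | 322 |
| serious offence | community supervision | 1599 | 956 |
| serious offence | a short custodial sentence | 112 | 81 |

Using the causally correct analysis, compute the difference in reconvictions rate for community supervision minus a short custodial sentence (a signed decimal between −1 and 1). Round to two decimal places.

-0.16

Here offence seriousness is a common cause — it drives both which disposition a case falls under and the outcome. The crude comparison mixes populations; the stratum-specific rates are the causally relevant ones.
Adjusting over the population distribution of offence seriousness: 0.259·(0.060−0.188) + 0.333·(0.424−0.644) + 0.407·(0.598−0.723) = -0.158.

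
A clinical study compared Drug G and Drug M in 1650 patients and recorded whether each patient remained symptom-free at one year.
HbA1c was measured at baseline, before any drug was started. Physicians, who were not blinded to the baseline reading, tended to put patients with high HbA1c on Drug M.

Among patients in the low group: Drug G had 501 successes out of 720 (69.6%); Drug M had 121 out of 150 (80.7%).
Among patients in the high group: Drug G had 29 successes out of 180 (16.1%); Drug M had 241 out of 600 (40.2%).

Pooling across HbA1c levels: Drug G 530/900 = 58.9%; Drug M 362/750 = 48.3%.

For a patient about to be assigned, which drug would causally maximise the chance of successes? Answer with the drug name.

HbA1c is set before the drug has any effect — it is not caused by the drug — and it independently drives the outcome. That makes it a confounder, so the causal comparison is within HbA1c levels.
Within each level — low: 69.6% vs 80.7%; high: 16.1% vs 40.2% — Drug M is higher every time.

Drug M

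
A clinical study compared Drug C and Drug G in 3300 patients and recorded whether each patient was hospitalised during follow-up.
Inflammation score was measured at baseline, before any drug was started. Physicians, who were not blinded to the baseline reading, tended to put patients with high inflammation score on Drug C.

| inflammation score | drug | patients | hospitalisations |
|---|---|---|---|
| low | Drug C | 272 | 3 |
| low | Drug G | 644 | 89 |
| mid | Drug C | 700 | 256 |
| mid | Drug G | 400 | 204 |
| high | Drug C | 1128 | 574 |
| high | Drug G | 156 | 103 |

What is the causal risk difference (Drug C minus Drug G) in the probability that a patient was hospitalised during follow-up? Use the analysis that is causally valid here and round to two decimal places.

Inflammation score satisfies the back-door criterion: it is not a descendant of the drug, and it blocks the spurious path from drug to outcome. Adjusting for it (i.e., using the within-inflammation score rates) gives the causal effect.
Adjusting over the population distribution of inflammation score: 0.278·(0.011−0.138) + 0.333·(0.366−0.510) + 0.389·(0.509−0.660) = -0.142.

-0.14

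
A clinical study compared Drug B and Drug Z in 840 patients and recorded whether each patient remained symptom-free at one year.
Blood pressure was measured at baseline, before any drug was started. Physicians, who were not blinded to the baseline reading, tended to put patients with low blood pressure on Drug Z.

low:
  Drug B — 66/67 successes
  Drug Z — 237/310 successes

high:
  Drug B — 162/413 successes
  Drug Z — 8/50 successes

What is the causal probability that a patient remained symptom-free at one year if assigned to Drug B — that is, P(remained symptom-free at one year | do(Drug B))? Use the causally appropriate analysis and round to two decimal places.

0.66

Drug B is higher inside every blood pressure stratum but Drug Z is higher in aggregate. Whether to stratify depends on how blood pressure relates to the drug.
Blood pressure differs across drugs for reasons unrelated to any effect of the drug itself, and it separately predicts the outcome — a classic confounder. We must compare within blood pressure levels.
Standardising Drug B to the population blood pressure mix: 0.449·66/67 + 0.551·162/413 = 0.658.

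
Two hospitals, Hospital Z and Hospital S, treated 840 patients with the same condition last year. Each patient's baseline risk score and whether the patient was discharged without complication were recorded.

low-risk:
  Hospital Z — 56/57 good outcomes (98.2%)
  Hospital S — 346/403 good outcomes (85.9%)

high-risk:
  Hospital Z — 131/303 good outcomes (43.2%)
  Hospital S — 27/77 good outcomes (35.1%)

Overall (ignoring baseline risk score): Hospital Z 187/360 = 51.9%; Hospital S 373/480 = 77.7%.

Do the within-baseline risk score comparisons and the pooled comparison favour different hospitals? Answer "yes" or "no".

Within each baseline risk score level (low-risk 98.2% vs 85.9%; high-risk 43.2% vs 35.1%), Hospital Z has the higher rate every time. Pooled: 51.9% vs 77.7% — Hospital S has the higher rate overall. The two comparisons disagree.

yes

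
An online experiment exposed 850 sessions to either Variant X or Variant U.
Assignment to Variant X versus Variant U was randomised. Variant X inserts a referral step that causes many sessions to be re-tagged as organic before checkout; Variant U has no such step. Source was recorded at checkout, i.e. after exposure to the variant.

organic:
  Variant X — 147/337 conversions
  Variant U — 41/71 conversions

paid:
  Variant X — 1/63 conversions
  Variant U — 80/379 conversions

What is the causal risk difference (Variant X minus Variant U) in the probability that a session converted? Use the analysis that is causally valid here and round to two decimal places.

Traffic source is downstream of the variant. One should not condition on a consequence of treatment, so the overall rates are the right comparison.
The causal difference is the pooled difference: 0.370 − 0.269 = +0.101.

+0.10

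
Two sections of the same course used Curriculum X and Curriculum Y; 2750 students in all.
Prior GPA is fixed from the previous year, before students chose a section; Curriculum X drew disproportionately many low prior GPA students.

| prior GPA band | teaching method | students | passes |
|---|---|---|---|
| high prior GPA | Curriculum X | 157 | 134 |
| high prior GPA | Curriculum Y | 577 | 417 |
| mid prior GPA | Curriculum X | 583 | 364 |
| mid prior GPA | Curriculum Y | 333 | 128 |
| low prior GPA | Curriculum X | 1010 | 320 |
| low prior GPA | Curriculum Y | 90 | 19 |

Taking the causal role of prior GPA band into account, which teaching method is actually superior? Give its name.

Curriculum X

The imbalance in prior GPA band arose from how students were allocated, not from anything the teaching method did; and prior GPA band independently affects the outcome. The pooled gap is confounded — condition on prior GPA band.
Within each level — high prior GPA: 85.4% vs 72.3%; mid prior GPA: 62.4% vs 38.4%; low prior GPA: 31.7% vs 21.1% — Curriculum X is higher every time.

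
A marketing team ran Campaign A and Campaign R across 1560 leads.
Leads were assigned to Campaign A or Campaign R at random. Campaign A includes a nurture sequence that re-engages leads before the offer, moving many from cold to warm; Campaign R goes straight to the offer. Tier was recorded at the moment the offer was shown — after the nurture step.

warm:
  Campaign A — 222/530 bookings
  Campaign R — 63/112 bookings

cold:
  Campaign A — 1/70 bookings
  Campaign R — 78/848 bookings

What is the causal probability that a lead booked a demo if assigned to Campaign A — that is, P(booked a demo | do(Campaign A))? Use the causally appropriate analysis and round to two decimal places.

The engagement tier-specific comparison favours Campaign R throughout, but the pooled figures favour Campaign A. The question is whether to condition on engagement tier.
Engagement tier here is a post-treatment variable shaped by the campaign; conditioning on it would introduce bias rather than remove it. The overall comparison is the causal one.
So P(outcome | do(Campaign A)) is just the pooled rate for Campaign A: 223/600 = 0.372.

0.37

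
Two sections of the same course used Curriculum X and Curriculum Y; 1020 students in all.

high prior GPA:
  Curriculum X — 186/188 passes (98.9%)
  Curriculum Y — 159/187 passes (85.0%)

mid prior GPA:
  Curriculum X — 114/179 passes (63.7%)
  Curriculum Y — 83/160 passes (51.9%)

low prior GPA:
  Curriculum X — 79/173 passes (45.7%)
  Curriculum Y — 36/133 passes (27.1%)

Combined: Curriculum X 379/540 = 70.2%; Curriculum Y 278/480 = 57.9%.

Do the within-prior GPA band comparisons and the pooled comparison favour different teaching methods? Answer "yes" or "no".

no

Within each prior GPA band level (high prior GPA 98.9% vs 85.0%; mid prior GPA 63.7% vs 51.9%; low prior GPA 45.7% vs 27.1%), Curriculum X has the higher rate every time. Pooled: 70.2% vs 57.9% — Curriculum X has the higher rate overall. They agree.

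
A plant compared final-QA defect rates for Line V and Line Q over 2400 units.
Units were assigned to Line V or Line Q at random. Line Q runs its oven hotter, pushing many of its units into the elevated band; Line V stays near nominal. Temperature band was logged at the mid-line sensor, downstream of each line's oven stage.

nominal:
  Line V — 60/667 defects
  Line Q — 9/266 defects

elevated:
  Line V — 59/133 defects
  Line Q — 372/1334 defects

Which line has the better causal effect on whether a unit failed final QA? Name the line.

In-process temperature band is recorded after the line and is itself shifted by it — it sits on the causal path from line to outcome. Conditioning on a mediator would strip out part of the effect we want; the pooled comparison gives the total causal effect.
Pooled: Line V 14.9% vs Line Q 23.8%; Line V is lower overall.

Line V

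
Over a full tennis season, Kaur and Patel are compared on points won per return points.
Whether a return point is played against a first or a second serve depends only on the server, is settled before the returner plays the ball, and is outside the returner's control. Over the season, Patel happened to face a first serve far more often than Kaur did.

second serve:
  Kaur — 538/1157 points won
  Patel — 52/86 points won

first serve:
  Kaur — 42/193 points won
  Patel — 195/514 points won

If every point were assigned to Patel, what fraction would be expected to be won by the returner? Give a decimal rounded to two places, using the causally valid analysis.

0.52

Serve type satisfies the back-door criterion: it is not a descendant of the player, and it blocks the spurious path from player to outcome. Adjusting for it (i.e., using the within-serve type rates) gives the causal effect.
Standardising Patel to the population serve type mix: 0.637·52/86 + 0.363·195/514 = 0.523.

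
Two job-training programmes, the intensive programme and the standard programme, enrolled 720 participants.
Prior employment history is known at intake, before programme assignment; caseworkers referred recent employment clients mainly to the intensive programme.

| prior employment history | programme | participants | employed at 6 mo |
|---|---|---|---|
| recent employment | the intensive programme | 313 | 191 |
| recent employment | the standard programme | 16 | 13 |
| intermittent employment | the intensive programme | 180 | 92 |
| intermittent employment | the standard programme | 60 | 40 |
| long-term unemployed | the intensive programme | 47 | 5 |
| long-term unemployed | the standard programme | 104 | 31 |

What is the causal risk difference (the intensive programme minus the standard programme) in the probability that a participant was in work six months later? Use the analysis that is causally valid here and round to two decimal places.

Prior employment history is set before the programme has any effect — it is not caused by the programme — and it independently drives the outcome. That makes it a confounder, so the causal comparison is within prior employment history levels.
Adjusting over the population distribution of prior employment history: 0.457·(0.610−0.812) + 0.333·(0.511−0.667) + 0.210·(0.106−0.298) = -0.184.

-0.18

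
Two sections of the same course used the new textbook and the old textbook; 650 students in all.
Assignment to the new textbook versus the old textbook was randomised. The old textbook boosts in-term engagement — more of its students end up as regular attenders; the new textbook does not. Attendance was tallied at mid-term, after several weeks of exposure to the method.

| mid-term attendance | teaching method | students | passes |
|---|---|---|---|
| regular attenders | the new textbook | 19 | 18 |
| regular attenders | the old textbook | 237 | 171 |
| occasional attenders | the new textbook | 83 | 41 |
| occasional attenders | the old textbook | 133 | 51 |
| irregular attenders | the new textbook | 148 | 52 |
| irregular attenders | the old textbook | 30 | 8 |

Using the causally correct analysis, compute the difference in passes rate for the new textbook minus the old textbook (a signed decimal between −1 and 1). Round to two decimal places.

Mid-term attendance is downstream of the teaching method. One should not condition on a consequence of treatment, so the overall rates are the right comparison.
The causal difference is the pooled difference: 0.444 − 0.575 = -0.131.

-0.13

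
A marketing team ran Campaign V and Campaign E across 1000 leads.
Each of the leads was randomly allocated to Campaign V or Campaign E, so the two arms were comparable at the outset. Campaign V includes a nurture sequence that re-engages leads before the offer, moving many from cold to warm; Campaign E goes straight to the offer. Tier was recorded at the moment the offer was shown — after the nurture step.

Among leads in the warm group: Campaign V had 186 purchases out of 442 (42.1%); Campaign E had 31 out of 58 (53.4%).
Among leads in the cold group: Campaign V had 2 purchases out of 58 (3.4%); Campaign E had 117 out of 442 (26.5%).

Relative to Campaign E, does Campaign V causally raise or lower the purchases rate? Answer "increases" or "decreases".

increases

Because the campaign influences engagement tier, engagement tier is a post-treatment mediator, not a confounder. Stratifying on it would bias the estimate; the causal effect is the crude pooled difference.
Pooled: Campaign V 37.6% vs Campaign E 29.6%; Campaign V is higher overall.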